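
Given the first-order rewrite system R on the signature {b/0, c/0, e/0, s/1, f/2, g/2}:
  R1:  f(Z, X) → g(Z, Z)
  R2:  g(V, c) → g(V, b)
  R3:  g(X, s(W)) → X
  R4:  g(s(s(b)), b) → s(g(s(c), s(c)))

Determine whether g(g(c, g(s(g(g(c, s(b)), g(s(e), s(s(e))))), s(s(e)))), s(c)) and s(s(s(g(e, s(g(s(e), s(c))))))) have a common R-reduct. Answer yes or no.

Reduce t₁ = g(g(c, g(s(g(g(c, s(b)), g(s(e), s(s(e))))), s(s(e)))), s(c)):
1. g(g(c, g(s(g(g(c, s(b)), g(s(e), s(s(e))))), s(s(e)))), s(c))  →  g(c, g(s(g(g(c, s(b)), g(s(e), s(s(e))))), s(s(e))))   [R3 at ε]
2. g(c, g(s(g(g(c, s(b)), g(s(e), s(s(e))))), s(s(e))))  →  g(c, s(g(g(c, s(b)), g(s(e), s(s(e))))))   [R3 at 2]
3. g(c, s(g(g(c, s(b)), g(s(e), s(s(e))))))  →  c   [R3 at ε]

Reduce t₂ = s(s(s(g(e, s(g(s(e), s(c))))))):
1. s(s(s(g(e, s(g(s(e), s(c)))))))  →  s(s(s(e)))   [R3 at 1.1.1]

no — NF(t₁) = c, NF(t₂) = s(s(s(e)))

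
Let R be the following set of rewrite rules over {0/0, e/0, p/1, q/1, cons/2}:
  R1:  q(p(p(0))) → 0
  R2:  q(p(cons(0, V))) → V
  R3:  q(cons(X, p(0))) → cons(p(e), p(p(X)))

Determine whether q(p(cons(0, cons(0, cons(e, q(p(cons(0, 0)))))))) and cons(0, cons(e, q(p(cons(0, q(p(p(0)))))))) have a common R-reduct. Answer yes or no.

yes — NF(t₁) = cons(0, cons(e, 0)), NF(t₂) = cons(0, cons(e, 0))

Reduce t₁ = q(p(cons(0, cons(0, cons(e, q(p(cons(0, 0)))))))):
1. q(p(cons(0, cons(0, cons(e, q(p(cons(0, 0))))))))  →  cons(0, cons(e, q(p(cons(0, 0)))))   [R2 at ε]
2. cons(0, cons(e, q(p(cons(0, 0)))))  →  cons(0, cons(e, 0))   [R2 at 2.2]

Reduce t₂ = cons(0, cons(e, q(p(cons(0, q(p(p(0)))))))):
1. cons(0, cons(e, q(p(cons(0, q(p(p(0))))))))  →  cons(0, cons(e, q(p(p(0)))))   [R2 at 2.2]
2. cons(0, cons(e, q(p(p(0)))))  →  cons(0, cons(e, 0))   [R1 at 2.2]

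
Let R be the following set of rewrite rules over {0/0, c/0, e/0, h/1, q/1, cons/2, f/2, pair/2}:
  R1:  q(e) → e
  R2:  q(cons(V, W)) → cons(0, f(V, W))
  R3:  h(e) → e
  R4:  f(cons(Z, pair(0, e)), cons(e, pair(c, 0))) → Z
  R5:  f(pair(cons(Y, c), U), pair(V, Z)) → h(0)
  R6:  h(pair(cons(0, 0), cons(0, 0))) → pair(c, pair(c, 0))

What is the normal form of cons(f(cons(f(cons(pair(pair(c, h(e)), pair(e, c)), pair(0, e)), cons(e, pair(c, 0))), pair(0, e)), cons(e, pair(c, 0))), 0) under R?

1. cons(f(cons(f(cons(pair(pair(c, h(e)), pair(e, c)), pair(0, e)), cons(e, pair(c, 0))), pair(0, e)), cons(e, pair(c, 0))), 0)  →  cons(f(cons(pair(pair(c, h(e)), pair(e, c)), pair(0, e)), cons(e, pair(c, 0))), 0)   [R4 at 1]
2. cons(f(cons(pair(pair(c, h(e)), pair(e, c)), pair(0, e)), cons(e, pair(c, 0))), 0)  →  cons(pair(pair(c, h(e)), pair(e, c)), 0)   [R4 at 1]
3. cons(pair(pair(c, h(e)), pair(e, c)), 0)  →  cons(pair(pair(c, e), pair(e, c)), 0)   [R3 at 1.1.2]

cons(pair(pair(c, e), pair(e, c)), 0)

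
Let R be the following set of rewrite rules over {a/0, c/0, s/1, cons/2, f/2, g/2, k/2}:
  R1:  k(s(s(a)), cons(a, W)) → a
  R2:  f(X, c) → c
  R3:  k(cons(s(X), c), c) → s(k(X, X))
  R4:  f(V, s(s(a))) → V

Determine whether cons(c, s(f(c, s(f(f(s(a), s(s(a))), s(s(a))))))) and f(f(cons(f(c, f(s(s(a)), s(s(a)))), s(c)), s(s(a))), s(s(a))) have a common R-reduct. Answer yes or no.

Reduce t₁ = cons(c, s(f(c, s(f(f(s(a), s(s(a))), s(s(a))))))):
1. cons(c, s(f(c, s(f(f(s(a), s(s(a))), s(s(a)))))))  →  cons(c, s(f(c, s(f(s(a), s(s(a)))))))   [R4 at 2.1.2.1]
2. cons(c, s(f(c, s(f(s(a), s(s(a)))))))  →  cons(c, s(f(c, s(s(a)))))   [R4 at 2.1.2.1]
3. cons(c, s(f(c, s(s(a)))))  →  cons(c, s(c))   [R4 at 2.1]

Reduce t₂ = f(f(cons(f(c, f(s(s(a)), s(s(a)))), s(c)), s(s(a))), s(s(a))):
1. f(f(cons(f(c, f(s(s(a)), s(s(a)))), s(c)), s(s(a))), s(s(a)))  →  f(cons(f(c, f(s(s(a)), s(s(a)))), s(c)), s(s(a)))   [R4 at ε]
2. f(cons(f(c, f(s(s(a)), s(s(a)))), s(c)), s(s(a)))  →  cons(f(c, f(s(s(a)), s(s(a)))), s(c))   [R4 at ε]
3. cons(f(c, f(s(s(a)), s(s(a)))), s(c))  →  cons(f(c, s(s(a))), s(c))   [R4 at 1.2]
4. cons(f(c, s(s(a))), s(c))  →  cons(c, s(c))   [R4 at 1]

yes — NF(t₁) = cons(c, s(c)), NF(t₂) = cons(c, s(c))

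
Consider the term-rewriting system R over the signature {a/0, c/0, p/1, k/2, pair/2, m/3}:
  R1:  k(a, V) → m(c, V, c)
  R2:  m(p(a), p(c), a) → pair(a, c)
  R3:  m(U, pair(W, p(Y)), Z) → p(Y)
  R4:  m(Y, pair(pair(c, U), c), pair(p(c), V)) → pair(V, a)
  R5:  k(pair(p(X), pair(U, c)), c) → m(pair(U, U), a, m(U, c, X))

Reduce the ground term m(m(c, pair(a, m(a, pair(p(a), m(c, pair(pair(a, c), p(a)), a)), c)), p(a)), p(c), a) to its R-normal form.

1. m(m(c, pair(a, m(a, pair(p(a), m(c, pair(pair(a, c), p(a)), a)), c)), p(a)), p(c), a)  →  m(m(c, pair(a, m(a, pair(p(a), p(a)), c)), p(a)), p(c), a)   [R3 at 1.2.2.2.2]
2. m(m(c, pair(a, m(a, pair(p(a), p(a)), c)), p(a)), p(c), a)  →  m(m(c, pair(a, p(a)), p(a)), p(c), a)   [R3 at 1.2.2]
3. m(m(c, pair(a, p(a)), p(a)), p(c), a)  →  m(p(a), p(c), a)   [R3 at 1]
4. m(p(a), p(c), a)  →  pair(a, c)   [R2 at ε]

pair(a, c)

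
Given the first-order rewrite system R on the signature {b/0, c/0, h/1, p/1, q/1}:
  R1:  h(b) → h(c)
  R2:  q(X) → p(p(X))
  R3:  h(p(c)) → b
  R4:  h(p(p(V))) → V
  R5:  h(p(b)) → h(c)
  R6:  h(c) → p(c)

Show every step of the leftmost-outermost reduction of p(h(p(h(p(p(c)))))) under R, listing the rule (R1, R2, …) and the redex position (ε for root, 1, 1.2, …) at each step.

p(b)

1. p(h(p(h(p(p(c))))))  →  p(h(p(c)))   [R4 at 1.1.1]
2. p(h(p(c)))  →  p(b)   [R3 at 1]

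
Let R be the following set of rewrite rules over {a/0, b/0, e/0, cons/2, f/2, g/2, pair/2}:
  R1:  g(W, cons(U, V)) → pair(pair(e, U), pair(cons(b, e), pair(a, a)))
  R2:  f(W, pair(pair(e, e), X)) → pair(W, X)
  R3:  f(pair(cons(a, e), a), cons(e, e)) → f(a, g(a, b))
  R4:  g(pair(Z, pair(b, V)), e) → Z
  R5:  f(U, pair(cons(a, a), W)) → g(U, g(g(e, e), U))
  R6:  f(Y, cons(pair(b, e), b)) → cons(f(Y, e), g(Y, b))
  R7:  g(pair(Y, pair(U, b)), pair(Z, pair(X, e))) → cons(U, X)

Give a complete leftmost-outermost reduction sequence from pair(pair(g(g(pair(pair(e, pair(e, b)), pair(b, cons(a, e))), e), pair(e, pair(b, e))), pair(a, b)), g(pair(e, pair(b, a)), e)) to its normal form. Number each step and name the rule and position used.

pair(pair(cons(e, b), pair(a, b)), e)

1. pair(pair(g(g(pair(pair(e, pair(e, b)), pair(b, cons(a, e))), e), pair(e, pair(b, e))), pair(a, b)), g(pair(e, pair(b, a)), e))  →  pair(pair(g(pair(e, pair(e, b)), pair(e, pair(b, e))), pair(a, b)), g(pair(e, pair(b, a)), e))   [R4 at 1.1.1]
2. pair(pair(g(pair(e, pair(e, b)), pair(e, pair(b, e))), pair(a, b)), g(pair(e, pair(b, a)), e))  →  pair(pair(cons(e, b), pair(a, b)), g(pair(e, pair(b, a)), e))   [R7 at 1.1]
3. pair(pair(cons(e, b), pair(a, b)), g(pair(e, pair(b, a)), e))  →  pair(pair(cons(e, b), pair(a, b)), e)   [R4 at 2]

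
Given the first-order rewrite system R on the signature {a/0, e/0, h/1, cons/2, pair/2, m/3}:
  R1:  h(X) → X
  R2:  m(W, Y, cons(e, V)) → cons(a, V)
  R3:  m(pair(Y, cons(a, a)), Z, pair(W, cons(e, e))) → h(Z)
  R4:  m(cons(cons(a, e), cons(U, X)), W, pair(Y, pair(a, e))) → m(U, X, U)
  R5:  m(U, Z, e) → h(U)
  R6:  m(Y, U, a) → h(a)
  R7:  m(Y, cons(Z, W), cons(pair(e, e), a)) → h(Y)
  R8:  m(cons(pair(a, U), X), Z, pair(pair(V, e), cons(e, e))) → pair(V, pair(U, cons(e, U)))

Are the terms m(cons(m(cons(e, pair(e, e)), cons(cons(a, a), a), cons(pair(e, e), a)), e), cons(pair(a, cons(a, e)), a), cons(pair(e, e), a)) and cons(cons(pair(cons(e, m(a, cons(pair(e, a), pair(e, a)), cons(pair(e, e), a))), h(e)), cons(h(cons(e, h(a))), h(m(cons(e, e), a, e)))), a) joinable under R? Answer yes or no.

no — NF(t₁) = cons(cons(e, pair(e, e)), e), NF(t₂) = cons(cons(pair(cons(e, a), e), cons(cons(e, a), cons(e, e))), a)

Reduce t₁ = m(cons(m(cons(e, pair(e, e)), cons(cons(a, a), a), cons(pair(e, e), a)), e), cons(pair(a, cons(a, e)), a), cons(pair(e, e), a)):
1. m(cons(m(cons(e, pair(e, e)), cons(cons(a, a), a), cons(pair(e, e), a)), e), cons(pair(a, cons(a, e)), a), cons(pair(e, e), a))  →  h(cons(m(cons(e, pair(e, e)), cons(cons(a, a), a), cons(pair(e, e), a)), e))   [R7 at ε]
2. h(cons(m(cons(e, pair(e, e)), cons(cons(a, a), a), cons(pair(e, e), a)), e))  →  cons(m(cons(e, pair(e, e)), cons(cons(a, a), a), cons(pair(e, e), a)), e)   [R1 at ε]
3. cons(m(cons(e, pair(e, e)), cons(cons(a, a), a), cons(pair(e, e), a)), e)  →  cons(h(cons(e, pair(e, e))), e)   [R7 at 1]
4. cons(h(cons(e, pair(e, e))), e)  →  cons(cons(e, pair(e, e)), e)   [R1 at 1]

Reduce t₂ = cons(cons(pair(cons(e, m(a, cons(pair(e, a), pair(e, a)), cons(pair(e, e), a))), h(e)), cons(h(cons(e, h(a))), h(m(cons(e, e), a, e)))), a):
1. cons(cons(pair(cons(e, m(a, cons(pair(e, a), pair(e, a)), cons(pair(e, e), a))), h(e)), cons(h(cons(e, h(a))), h(m(cons(e, e), a, e)))), a)  →  cons(cons(pair(cons(e, h(a)), h(e)), cons(h(cons(e, h(a))), h(m(cons(e, e), a, e)))), a)   [R7 at 1.1.1.2]
2. cons(cons(pair(cons(e, h(a)), h(e)), cons(h(cons(e, h(a))), h(m(cons(e, e), a, e)))), a)  →  cons(cons(pair(cons(e, a), h(e)), cons(h(cons(e, h(a))), h(m(cons(e, e), a, e)))), a)   [R1 at 1.1.1.2]
3. cons(cons(pair(cons(e, a), h(e)), cons(h(cons(e, h(a))), h(m(cons(e, e), a, e)))), a)  →  cons(cons(pair(cons(e, a), e), cons(h(cons(e, h(a))), h(m(cons(e, e), a, e)))), a)   [R1 at 1.1.2]
4. cons(cons(pair(cons(e, a), e), cons(h(cons(e, h(a))), h(m(cons(e, e), a, e)))), a)  →  cons(cons(pair(cons(e, a), e), cons(cons(e, h(a)), h(m(cons(e, e), a, e)))), a)   [R1 at 1.2.1]
5. cons(cons(pair(cons(e, a), e), cons(cons(e, h(a)), h(m(cons(e, e), a, e)))), a)  →  cons(cons(pair(cons(e, a), e), cons(cons(e, a), h(m(cons(e, e), a, e)))), a)   [R1 at 1.2.1.2]
6. cons(cons(pair(cons(e, a), e), cons(cons(e, a), h(m(cons(e, e), a, e)))), a)  →  cons(cons(pair(cons(e, a), e), cons(cons(e, a), m(cons(e, e), a, e))), a)   [R1 at 1.2.2]
7. cons(cons(pair(cons(e, a), e), cons(cons(e, a), m(cons(e, e), a, e))), a)  →  cons(cons(pair(cons(e, a), e), cons(cons(e, a), h(cons(e, e)))), a)   [R5 at 1.2.2]
8. cons(cons(pair(cons(e, a), e), cons(cons(e, a), h(cons(e, e)))), a)  →  cons(cons(pair(cons(e, a), e), cons(cons(e, a), cons(e, e))), a)   [R1 at 1.2.2]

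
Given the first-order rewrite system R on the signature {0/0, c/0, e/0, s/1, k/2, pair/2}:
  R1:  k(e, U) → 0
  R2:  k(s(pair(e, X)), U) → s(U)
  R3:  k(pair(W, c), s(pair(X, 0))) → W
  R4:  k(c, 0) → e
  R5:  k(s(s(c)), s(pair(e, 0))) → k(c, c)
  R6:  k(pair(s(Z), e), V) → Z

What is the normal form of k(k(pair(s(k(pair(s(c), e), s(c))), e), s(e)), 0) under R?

e

1. k(k(pair(s(k(pair(s(c), e), s(c))), e), s(e)), 0)  →  k(k(pair(s(c), e), s(c)), 0)   [R6 at 1]
2. k(k(pair(s(c), e), s(c)), 0)  →  k(c, 0)   [R6 at 1]
3. k(c, 0)  →  e   [R4 at ε]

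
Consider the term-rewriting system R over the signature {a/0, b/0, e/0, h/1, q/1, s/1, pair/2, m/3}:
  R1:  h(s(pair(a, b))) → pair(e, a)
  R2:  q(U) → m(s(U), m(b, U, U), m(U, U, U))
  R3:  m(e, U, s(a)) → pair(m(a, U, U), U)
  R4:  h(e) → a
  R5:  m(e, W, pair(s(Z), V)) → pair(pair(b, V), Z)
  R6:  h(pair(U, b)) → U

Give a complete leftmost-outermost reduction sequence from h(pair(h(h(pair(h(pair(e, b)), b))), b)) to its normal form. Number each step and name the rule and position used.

1. h(pair(h(h(pair(h(pair(e, b)), b))), b))  →  h(h(pair(h(pair(e, b)), b)))   [R6 at ε]
2. h(h(pair(h(pair(e, b)), b)))  →  h(h(pair(e, b)))   [R6 at 1]
3. h(h(pair(e, b)))  →  h(e)   [R6 at 1]
4. h(e)  →  a   [R4 at ε]

a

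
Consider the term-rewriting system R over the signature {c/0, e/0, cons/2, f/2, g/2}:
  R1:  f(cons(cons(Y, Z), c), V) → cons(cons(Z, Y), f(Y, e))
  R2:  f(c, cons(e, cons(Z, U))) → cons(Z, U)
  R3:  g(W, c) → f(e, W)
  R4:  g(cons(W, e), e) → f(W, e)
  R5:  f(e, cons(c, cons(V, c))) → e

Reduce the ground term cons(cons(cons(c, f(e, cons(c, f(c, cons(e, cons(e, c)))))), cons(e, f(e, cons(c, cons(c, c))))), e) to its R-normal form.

1. cons(cons(cons(c, f(e, cons(c, f(c, cons(e, cons(e, c)))))), cons(e, f(e, cons(c, cons(c, c))))), e)  →  cons(cons(cons(c, f(e, cons(c, cons(e, c)))), cons(e, f(e, cons(c, cons(c, c))))), e)   [R2 at 1.1.2.2.2]
2. cons(cons(cons(c, f(e, cons(c, cons(e, c)))), cons(e, f(e, cons(c, cons(c, c))))), e)  →  cons(cons(cons(c, e), cons(e, f(e, cons(c, cons(c, c))))), e)   [R5 at 1.1.2]
3. cons(cons(cons(c, e), cons(e, f(e, cons(c, cons(c, c))))), e)  →  cons(cons(cons(c, e), cons(e, e)), e)   [R5 at 1.2.2]

cons(cons(cons(c, e), cons(e, e)), e)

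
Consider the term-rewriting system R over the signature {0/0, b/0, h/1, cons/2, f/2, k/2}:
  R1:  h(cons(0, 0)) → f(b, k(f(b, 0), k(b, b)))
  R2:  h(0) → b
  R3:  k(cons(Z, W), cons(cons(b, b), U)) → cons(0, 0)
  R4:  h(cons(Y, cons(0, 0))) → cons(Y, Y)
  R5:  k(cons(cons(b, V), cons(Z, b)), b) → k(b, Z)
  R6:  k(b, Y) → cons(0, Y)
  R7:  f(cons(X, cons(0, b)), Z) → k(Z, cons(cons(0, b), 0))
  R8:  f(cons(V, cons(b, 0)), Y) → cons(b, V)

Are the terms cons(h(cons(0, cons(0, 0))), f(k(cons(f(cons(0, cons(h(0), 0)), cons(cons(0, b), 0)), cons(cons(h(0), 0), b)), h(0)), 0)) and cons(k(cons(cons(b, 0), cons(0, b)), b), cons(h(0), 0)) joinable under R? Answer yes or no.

Reduce t₁ = cons(h(cons(0, cons(0, 0))), f(k(cons(f(cons(0, cons(h(0), 0)), cons(cons(0, b), 0)), cons(cons(h(0), 0), b)), h(0)), 0)):
1. cons(h(cons(0, cons(0, 0))), f(k(cons(f(cons(0, cons(h(0), 0)), cons(cons(0, b), 0)), cons(cons(h(0), 0), b)), h(0)), 0))  →  cons(cons(0, 0), f(k(cons(f(cons(0, cons(h(0), 0)), cons(cons(0, b), 0)), cons(cons(h(0), 0), b)), h(0)), 0))   [R4 at 1]
2. cons(cons(0, 0), f(k(cons(f(cons(0, cons(h(0), 0)), cons(cons(0, b), 0)), cons(cons(h(0), 0), b)), h(0)), 0))  →  cons(cons(0, 0), f(k(cons(f(cons(0, cons(b, 0)), cons(cons(0, b), 0)), cons(cons(h(0), 0), b)), h(0)), 0))   [R2 at 2.1.1.1.1.2.1]
3. cons(cons(0, 0), f(k(cons(f(cons(0, cons(b, 0)), cons(cons(0, b), 0)), cons(cons(h(0), 0), b)), h(0)), 0))  →  cons(cons(0, 0), f(k(cons(cons(b, 0), cons(cons(h(0), 0), b)), h(0)), 0))   [R8 at 2.1.1.1]
4. cons(cons(0, 0), f(k(cons(cons(b, 0), cons(cons(h(0), 0), b)), h(0)), 0))  →  cons(cons(0, 0), f(k(cons(cons(b, 0), cons(cons(b, 0), b)), h(0)), 0))   [R2 at 2.1.1.2.1.1]
5. cons(cons(0, 0), f(k(cons(cons(b, 0), cons(cons(b, 0), b)), h(0)), 0))  →  cons(cons(0, 0), f(k(cons(cons(b, 0), cons(cons(b, 0), b)), b), 0))   [R2 at 2.1.2]
6. cons(cons(0, 0), f(k(cons(cons(b, 0), cons(cons(b, 0), b)), b), 0))  →  cons(cons(0, 0), f(k(b, cons(b, 0)), 0))   [R5 at 2.1]
7. cons(cons(0, 0), f(k(b, cons(b, 0)), 0))  →  cons(cons(0, 0), f(cons(0, cons(b, 0)), 0))   [R6 at 2.1]
8. cons(cons(0, 0), f(cons(0, cons(b, 0)), 0))  →  cons(cons(0, 0), cons(b, 0))   [R8 at 2]

Reduce t₂ = cons(k(cons(cons(b, 0), cons(0, b)), b), cons(h(0), 0)):
1. cons(k(cons(cons(b, 0), cons(0, b)), b), cons(h(0), 0))  →  cons(k(b, 0), cons(h(0), 0))   [R5 at 1]
2. cons(k(b, 0), cons(h(0), 0))  →  cons(cons(0, 0), cons(h(0), 0))   [R6 at 1]
3. cons(cons(0, 0), cons(h(0), 0))  →  cons(cons(0, 0), cons(b, 0))   [R2 at 2.1]

yes — NF(t₁) = cons(cons(0, 0), cons(b, 0)), NF(t₂) = cons(cons(0, 0), cons(b, 0))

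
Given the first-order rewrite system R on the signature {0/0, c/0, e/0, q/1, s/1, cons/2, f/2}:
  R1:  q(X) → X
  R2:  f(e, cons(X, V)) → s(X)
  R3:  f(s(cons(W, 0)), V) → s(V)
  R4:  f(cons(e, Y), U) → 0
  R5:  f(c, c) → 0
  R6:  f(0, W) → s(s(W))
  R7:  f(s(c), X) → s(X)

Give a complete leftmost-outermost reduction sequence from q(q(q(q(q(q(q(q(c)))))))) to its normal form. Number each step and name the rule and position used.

c

1. q(q(q(q(q(q(q(q(c))))))))  →  q(q(q(q(q(q(q(c)))))))   [R1 at ε]
2. q(q(q(q(q(q(q(c)))))))  →  q(q(q(q(q(q(c))))))   [R1 at ε]
3. q(q(q(q(q(q(c))))))  →  q(q(q(q(q(c)))))   [R1 at ε]
4. q(q(q(q(q(c)))))  →  q(q(q(q(c))))   [R1 at ε]
5. q(q(q(q(c))))  →  q(q(q(c)))   [R1 at ε]
6. q(q(q(c)))  →  q(q(c))   [R1 at ε]
7. q(q(c))  →  q(c)   [R1 at ε]
8. q(c)  →  c   [R1 at ε]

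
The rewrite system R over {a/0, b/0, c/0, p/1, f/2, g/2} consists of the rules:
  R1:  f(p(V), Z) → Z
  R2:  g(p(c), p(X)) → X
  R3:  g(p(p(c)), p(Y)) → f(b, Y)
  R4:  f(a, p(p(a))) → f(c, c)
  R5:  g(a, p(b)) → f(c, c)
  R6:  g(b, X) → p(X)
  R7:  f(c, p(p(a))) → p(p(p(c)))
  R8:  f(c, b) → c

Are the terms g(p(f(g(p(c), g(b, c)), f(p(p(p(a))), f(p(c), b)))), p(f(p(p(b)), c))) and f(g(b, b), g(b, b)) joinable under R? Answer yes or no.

no — NF(t₁) = c, NF(t₂) = p(b)

Reduce t₁ = g(p(f(g(p(c), g(b, c)), f(p(p(p(a))), f(p(c), b)))), p(f(p(p(b)), c))):
1. g(p(f(g(p(c), g(b, c)), f(p(p(p(a))), f(p(c), b)))), p(f(p(p(b)), c)))  →  g(p(f(g(p(c), p(c)), f(p(p(p(a))), f(p(c), b)))), p(f(p(p(b)), c)))   [R6 at 1.1.1.2]
2. g(p(f(g(p(c), p(c)), f(p(p(p(a))), f(p(c), b)))), p(f(p(p(b)), c)))  →  g(p(f(c, f(p(p(p(a))), f(p(c), b)))), p(f(p(p(b)), c)))   [R2 at 1.1.1]
3. g(p(f(c, f(p(p(p(a))), f(p(c), b)))), p(f(p(p(b)), c)))  →  g(p(f(c, f(p(c), b))), p(f(p(p(b)), c)))   [R1 at 1.1.2]
4. g(p(f(c, f(p(c), b))), p(f(p(p(b)), c)))  →  g(p(f(c, b)), p(f(p(p(b)), c)))   [R1 at 1.1.2]
5. g(p(f(c, b)), p(f(p(p(b)), c)))  →  g(p(c), p(f(p(p(b)), c)))   [R8 at 1.1]
6. g(p(c), p(f(p(p(b)), c)))  →  f(p(p(b)), c)   [R2 at ε]
7. f(p(p(b)), c)  →  c   [R1 at ε]

Reduce t₂ = f(g(b, b), g(b, b)):
1. f(g(b, b), g(b, b))  →  f(p(b), g(b, b))   [R6 at 1]
2. f(p(b), g(b, b))  →  g(b, b)   [R1 at ε]
3. g(b, b)  →  p(b)   [R6 at ε]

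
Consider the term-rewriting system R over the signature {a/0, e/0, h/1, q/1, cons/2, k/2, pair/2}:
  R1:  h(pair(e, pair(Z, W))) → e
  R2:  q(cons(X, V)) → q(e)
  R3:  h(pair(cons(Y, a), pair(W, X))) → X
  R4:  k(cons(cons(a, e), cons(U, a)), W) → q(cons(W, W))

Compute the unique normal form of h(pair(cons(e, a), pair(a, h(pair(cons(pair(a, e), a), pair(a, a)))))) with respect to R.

1. h(pair(cons(e, a), pair(a, h(pair(cons(pair(a, e), a), pair(a, a))))))  →  h(pair(cons(pair(a, e), a), pair(a, a)))   [R3 at ε]
2. h(pair(cons(pair(a, e), a), pair(a, a)))  →  a   [R3 at ε]

a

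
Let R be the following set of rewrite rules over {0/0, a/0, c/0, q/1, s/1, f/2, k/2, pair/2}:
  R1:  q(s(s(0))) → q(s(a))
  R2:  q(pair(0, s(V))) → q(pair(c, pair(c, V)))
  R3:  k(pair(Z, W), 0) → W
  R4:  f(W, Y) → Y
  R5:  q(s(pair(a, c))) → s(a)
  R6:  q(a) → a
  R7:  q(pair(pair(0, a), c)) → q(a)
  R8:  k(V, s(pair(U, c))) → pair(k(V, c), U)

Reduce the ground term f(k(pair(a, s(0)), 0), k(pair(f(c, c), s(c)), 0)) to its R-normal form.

1. f(k(pair(a, s(0)), 0), k(pair(f(c, c), s(c)), 0))  →  k(pair(f(c, c), s(c)), 0)   [R4 at ε]
2. k(pair(f(c, c), s(c)), 0)  →  s(c)   [R3 at ε]

s(c)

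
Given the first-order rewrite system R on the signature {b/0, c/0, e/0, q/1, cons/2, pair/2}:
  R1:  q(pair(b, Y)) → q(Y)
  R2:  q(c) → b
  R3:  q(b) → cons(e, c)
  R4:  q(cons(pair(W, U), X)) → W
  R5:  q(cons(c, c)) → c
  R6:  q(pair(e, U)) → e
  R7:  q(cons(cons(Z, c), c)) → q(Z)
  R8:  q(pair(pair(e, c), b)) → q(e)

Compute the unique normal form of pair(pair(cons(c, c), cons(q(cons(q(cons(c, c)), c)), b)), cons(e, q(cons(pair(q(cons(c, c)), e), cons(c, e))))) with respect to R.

1. pair(pair(cons(c, c), cons(q(cons(q(cons(c, c)), c)), b)), cons(e, q(cons(pair(q(cons(c, c)), e), cons(c, e)))))  →  pair(pair(cons(c, c), cons(q(cons(c, c)), b)), cons(e, q(cons(pair(q(cons(c, c)), e), cons(c, e)))))   [R5 at 1.2.1.1.1]
2. pair(pair(cons(c, c), cons(q(cons(c, c)), b)), cons(e, q(cons(pair(q(cons(c, c)), e), cons(c, e)))))  →  pair(pair(cons(c, c), cons(c, b)), cons(e, q(cons(pair(q(cons(c, c)), e), cons(c, e)))))   [R5 at 1.2.1]
3. pair(pair(cons(c, c), cons(c, b)), cons(e, q(cons(pair(q(cons(c, c)), e), cons(c, e)))))  →  pair(pair(cons(c, c), cons(c, b)), cons(e, q(cons(c, c))))   [R4 at 2.2]
4. pair(pair(cons(c, c), cons(c, b)), cons(e, q(cons(c, c))))  →  pair(pair(cons(c, c), cons(c, b)), cons(e, c))   [R5 at 2.2]

pair(pair(cons(c, c), cons(c, b)), cons(e, c))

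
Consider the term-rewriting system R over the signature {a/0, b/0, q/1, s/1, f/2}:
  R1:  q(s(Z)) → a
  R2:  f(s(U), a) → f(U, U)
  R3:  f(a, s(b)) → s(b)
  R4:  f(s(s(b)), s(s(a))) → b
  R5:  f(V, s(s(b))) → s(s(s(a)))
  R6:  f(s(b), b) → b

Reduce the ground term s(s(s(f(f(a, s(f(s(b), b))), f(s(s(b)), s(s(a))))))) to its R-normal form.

1. s(s(s(f(f(a, s(f(s(b), b))), f(s(s(b)), s(s(a)))))))  →  s(s(s(f(f(a, s(b)), f(s(s(b)), s(s(a)))))))   [R6 at 1.1.1.1.2.1]
2. s(s(s(f(f(a, s(b)), f(s(s(b)), s(s(a)))))))  →  s(s(s(f(s(b), f(s(s(b)), s(s(a)))))))   [R3 at 1.1.1.1]
3. s(s(s(f(s(b), f(s(s(b)), s(s(a)))))))  →  s(s(s(f(s(b), b))))   [R4 at 1.1.1.2]
4. s(s(s(f(s(b), b))))  →  s(s(s(b)))   [R6 at 1.1.1]

s(s(s(b)))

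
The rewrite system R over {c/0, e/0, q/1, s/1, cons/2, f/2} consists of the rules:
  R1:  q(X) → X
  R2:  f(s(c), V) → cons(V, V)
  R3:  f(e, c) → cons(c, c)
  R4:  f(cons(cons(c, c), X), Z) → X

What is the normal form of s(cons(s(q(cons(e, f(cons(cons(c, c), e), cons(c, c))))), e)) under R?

1. s(cons(s(q(cons(e, f(cons(cons(c, c), e), cons(c, c))))), e))  →  s(cons(s(cons(e, f(cons(cons(c, c), e), cons(c, c)))), e))   [R1 at 1.1.1]
2. s(cons(s(cons(e, f(cons(cons(c, c), e), cons(c, c)))), e))  →  s(cons(s(cons(e, e)), e))   [R4 at 1.1.1.2]

s(cons(s(cons(e, e)), e))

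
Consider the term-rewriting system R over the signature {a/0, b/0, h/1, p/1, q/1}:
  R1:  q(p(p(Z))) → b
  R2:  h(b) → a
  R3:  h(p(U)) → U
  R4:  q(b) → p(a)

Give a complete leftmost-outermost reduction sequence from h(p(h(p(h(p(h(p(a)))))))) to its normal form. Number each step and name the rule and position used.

a

1. h(p(h(p(h(p(h(p(a))))))))  →  h(p(h(p(h(p(a))))))   [R3 at ε]
2. h(p(h(p(h(p(a))))))  →  h(p(h(p(a))))   [R3 at ε]
3. h(p(h(p(a))))  →  h(p(a))   [R3 at ε]
4. h(p(a))  →  a   [R3 at ε]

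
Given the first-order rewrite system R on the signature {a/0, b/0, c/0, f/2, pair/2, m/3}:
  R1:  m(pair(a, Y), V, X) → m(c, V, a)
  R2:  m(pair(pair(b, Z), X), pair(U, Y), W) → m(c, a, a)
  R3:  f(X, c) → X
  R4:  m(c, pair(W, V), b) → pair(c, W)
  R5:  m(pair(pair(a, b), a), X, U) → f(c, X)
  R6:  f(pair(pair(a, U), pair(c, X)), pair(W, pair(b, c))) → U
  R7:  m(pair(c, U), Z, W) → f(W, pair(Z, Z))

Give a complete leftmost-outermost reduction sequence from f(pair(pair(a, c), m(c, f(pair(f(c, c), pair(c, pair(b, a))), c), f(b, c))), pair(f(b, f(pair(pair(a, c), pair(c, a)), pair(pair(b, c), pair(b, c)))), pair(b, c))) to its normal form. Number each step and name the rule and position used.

c

1. f(pair(pair(a, c), m(c, f(pair(f(c, c), pair(c, pair(b, a))), c), f(b, c))), pair(f(b, f(pair(pair(a, c), pair(c, a)), pair(pair(b, c), pair(b, c)))), pair(b, c)))  →  f(pair(pair(a, c), m(c, pair(f(c, c), pair(c, pair(b, a))), f(b, c))), pair(f(b, f(pair(pair(a, c), pair(c, a)), pair(pair(b, c), pair(b, c)))), pair(b, c)))   [R3 at 1.2.2]
2. f(pair(pair(a, c), m(c, pair(f(c, c), pair(c, pair(b, a))), f(b, c))), pair(f(b, f(pair(pair(a, c), pair(c, a)), pair(pair(b, c), pair(b, c)))), pair(b, c)))  →  f(pair(pair(a, c), m(c, pair(c, pair(c, pair(b, a))), f(b, c))), pair(f(b, f(pair(pair(a, c), pair(c, a)), pair(pair(b, c), pair(b, c)))), pair(b, c)))   [R3 at 1.2.2.1]
3. f(pair(pair(a, c), m(c, pair(c, pair(c, pair(b, a))), f(b, c))), pair(f(b, f(pair(pair(a, c), pair(c, a)), pair(pair(b, c), pair(b, c)))), pair(b, c)))  →  f(pair(pair(a, c), m(c, pair(c, pair(c, pair(b, a))), b)), pair(f(b, f(pair(pair(a, c), pair(c, a)), pair(pair(b, c), pair(b, c)))), pair(b, c)))   [R3 at 1.2.3]
4. f(pair(pair(a, c), m(c, pair(c, pair(c, pair(b, a))), b)), pair(f(b, f(pair(pair(a, c), pair(c, a)), pair(pair(b, c), pair(b, c)))), pair(b, c)))  →  f(pair(pair(a, c), pair(c, c)), pair(f(b, f(pair(pair(a, c), pair(c, a)), pair(pair(b, c), pair(b, c)))), pair(b, c)))   [R4 at 1.2]
5. f(pair(pair(a, c), pair(c, c)), pair(f(b, f(pair(pair(a, c), pair(c, a)), pair(pair(b, c), pair(b, c)))), pair(b, c)))  →  c   [R6 at ε]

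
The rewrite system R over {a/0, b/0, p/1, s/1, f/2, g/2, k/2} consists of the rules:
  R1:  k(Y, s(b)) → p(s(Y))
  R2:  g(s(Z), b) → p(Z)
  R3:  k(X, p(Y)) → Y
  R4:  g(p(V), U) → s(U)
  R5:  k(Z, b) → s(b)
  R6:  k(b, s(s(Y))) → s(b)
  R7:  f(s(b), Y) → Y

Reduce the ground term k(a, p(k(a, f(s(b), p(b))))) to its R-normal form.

1. k(a, p(k(a, f(s(b), p(b)))))  →  k(a, f(s(b), p(b)))   [R3 at ε]
2. k(a, f(s(b), p(b)))  →  k(a, p(b))   [R7 at 2]
3. k(a, p(b))  →  b   [R3 at ε]

b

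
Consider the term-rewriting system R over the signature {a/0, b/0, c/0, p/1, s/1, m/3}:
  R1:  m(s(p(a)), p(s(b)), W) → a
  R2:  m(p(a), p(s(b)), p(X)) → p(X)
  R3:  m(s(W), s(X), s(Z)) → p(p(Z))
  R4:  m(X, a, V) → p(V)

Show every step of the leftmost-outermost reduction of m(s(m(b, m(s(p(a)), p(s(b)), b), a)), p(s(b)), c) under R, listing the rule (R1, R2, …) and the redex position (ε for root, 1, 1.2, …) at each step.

a

1. m(s(m(b, m(s(p(a)), p(s(b)), b), a)), p(s(b)), c)  →  m(s(m(b, a, a)), p(s(b)), c)   [R1 at 1.1.2]
2. m(s(m(b, a, a)), p(s(b)), c)  →  m(s(p(a)), p(s(b)), c)   [R4 at 1.1]
3. m(s(p(a)), p(s(b)), c)  →  a   [R1 at ε]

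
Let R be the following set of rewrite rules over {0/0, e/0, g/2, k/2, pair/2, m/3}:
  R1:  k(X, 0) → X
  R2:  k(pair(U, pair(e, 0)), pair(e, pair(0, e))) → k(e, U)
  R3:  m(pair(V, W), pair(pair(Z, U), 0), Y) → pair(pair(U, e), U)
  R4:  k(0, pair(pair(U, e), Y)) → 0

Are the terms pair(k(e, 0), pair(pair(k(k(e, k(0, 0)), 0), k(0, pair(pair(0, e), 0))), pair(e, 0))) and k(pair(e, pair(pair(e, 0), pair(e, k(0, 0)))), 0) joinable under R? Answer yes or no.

Reduce t₁ = pair(k(e, 0), pair(pair(k(k(e, k(0, 0)), 0), k(0, pair(pair(0, e), 0))), pair(e, 0))):
1. pair(k(e, 0), pair(pair(k(k(e, k(0, 0)), 0), k(0, pair(pair(0, e), 0))), pair(e, 0)))  →  pair(e, pair(pair(k(k(e, k(0, 0)), 0), k(0, pair(pair(0, e), 0))), pair(e, 0)))   [R1 at 1]
2. pair(e, pair(pair(k(k(e, k(0, 0)), 0), k(0, pair(pair(0, e), 0))), pair(e, 0)))  →  pair(e, pair(pair(k(e, k(0, 0)), k(0, pair(pair(0, e), 0))), pair(e, 0)))   [R1 at 2.1.1]
3. pair(e, pair(pair(k(e, k(0, 0)), k(0, pair(pair(0, e), 0))), pair(e, 0)))  →  pair(e, pair(pair(k(e, 0), k(0, pair(pair(0, e), 0))), pair(e, 0)))   [R1 at 2.1.1.2]
4. pair(e, pair(pair(k(e, 0), k(0, pair(pair(0, e), 0))), pair(e, 0)))  →  pair(e, pair(pair(e, k(0, pair(pair(0, e), 0))), pair(e, 0)))   [R1 at 2.1.1]
5. pair(e, pair(pair(e, k(0, pair(pair(0, e), 0))), pair(e, 0)))  →  pair(e, pair(pair(e, 0), pair(e, 0)))   [R4 at 2.1.2]

Reduce t₂ = k(pair(e, pair(pair(e, 0), pair(e, k(0, 0)))), 0):
1. k(pair(e, pair(pair(e, 0), pair(e, k(0, 0)))), 0)  →  pair(e, pair(pair(e, 0), pair(e, k(0, 0))))   [R1 at ε]
2. pair(e, pair(pair(e, 0), pair(e, k(0, 0))))  →  pair(e, pair(pair(e, 0), pair(e, 0)))   [R1 at 2.2.2]

yes — NF(t₁) = pair(e, pair(pair(e, 0), pair(e, 0))), NF(t₂) = pair(e, pair(pair(e, 0), pair(e, 0)))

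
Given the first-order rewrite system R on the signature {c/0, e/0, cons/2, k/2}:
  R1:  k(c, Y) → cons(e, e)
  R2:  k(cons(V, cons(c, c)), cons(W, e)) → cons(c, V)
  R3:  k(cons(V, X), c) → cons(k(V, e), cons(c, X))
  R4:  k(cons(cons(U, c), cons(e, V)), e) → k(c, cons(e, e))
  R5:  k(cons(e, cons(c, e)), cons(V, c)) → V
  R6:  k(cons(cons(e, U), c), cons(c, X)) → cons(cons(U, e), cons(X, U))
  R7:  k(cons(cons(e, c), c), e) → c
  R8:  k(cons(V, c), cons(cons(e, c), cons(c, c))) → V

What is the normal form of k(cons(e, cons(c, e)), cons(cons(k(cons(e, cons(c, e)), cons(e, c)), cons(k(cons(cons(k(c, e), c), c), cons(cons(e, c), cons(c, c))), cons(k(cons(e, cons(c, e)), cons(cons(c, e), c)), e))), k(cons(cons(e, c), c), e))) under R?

1. k(cons(e, cons(c, e)), cons(cons(k(cons(e, cons(c, e)), cons(e, c)), cons(k(cons(cons(k(c, e), c), c), cons(cons(e, c), cons(c, c))), cons(k(cons(e, cons(c, e)), cons(cons(c, e), c)), e))), k(cons(cons(e, c), c), e)))  →  k(cons(e, cons(c, e)), cons(cons(e, cons(k(cons(cons(k(c, e), c), c), cons(cons(e, c), cons(c, c))), cons(k(cons(e, cons(c, e)), cons(cons(c, e), c)), e))), k(cons(cons(e, c), c), e)))   [R5 at 2.1.1]
2. k(cons(e, cons(c, e)), cons(cons(e, cons(k(cons(cons(k(c, e), c), c), cons(cons(e, c), cons(c, c))), cons(k(cons(e, cons(c, e)), cons(cons(c, e), c)), e))), k(cons(cons(e, c), c), e)))  →  k(cons(e, cons(c, e)), cons(cons(e, cons(cons(k(c, e), c), cons(k(cons(e, cons(c, e)), cons(cons(c, e), c)), e))), k(cons(cons(e, c), c), e)))   [R8 at 2.1.2.1]
3. k(cons(e, cons(c, e)), cons(cons(e, cons(cons(k(c, e), c), cons(k(cons(e, cons(c, e)), cons(cons(c, e), c)), e))), k(cons(cons(e, c), c), e)))  →  k(cons(e, cons(c, e)), cons(cons(e, cons(cons(cons(e, e), c), cons(k(cons(e, cons(c, e)), cons(cons(c, e), c)), e))), k(cons(cons(e, c), c), e)))   [R1 at 2.1.2.1.1]
4. k(cons(e, cons(c, e)), cons(cons(e, cons(cons(cons(e, e), c), cons(k(cons(e, cons(c, e)), cons(cons(c, e), c)), e))), k(cons(cons(e, c), c), e)))  →  k(cons(e, cons(c, e)), cons(cons(e, cons(cons(cons(e, e), c), cons(cons(c, e), e))), k(cons(cons(e, c), c), e)))   [R5 at 2.1.2.2.1]
5. k(cons(e, cons(c, e)), cons(cons(e, cons(cons(cons(e, e), c), cons(cons(c, e), e))), k(cons(cons(e, c), c), e)))  →  k(cons(e, cons(c, e)), cons(cons(e, cons(cons(cons(e, e), c), cons(cons(c, e), e))), c))   [R7 at 2.2]
6. k(cons(e, cons(c, e)), cons(cons(e, cons(cons(cons(e, e), c), cons(cons(c, e), e))), c))  →  cons(e, cons(cons(cons(e, e), c), cons(cons(c, e), e)))   [R5 at ε]

cons(e, cons(cons(cons(e, e), c), cons(cons(c, e), e)))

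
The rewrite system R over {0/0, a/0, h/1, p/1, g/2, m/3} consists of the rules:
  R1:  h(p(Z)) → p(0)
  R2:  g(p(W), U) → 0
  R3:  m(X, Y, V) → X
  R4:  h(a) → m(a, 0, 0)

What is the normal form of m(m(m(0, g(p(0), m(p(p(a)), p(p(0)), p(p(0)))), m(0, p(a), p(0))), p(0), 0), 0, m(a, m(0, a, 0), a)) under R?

0

1. m(m(m(0, g(p(0), m(p(p(a)), p(p(0)), p(p(0)))), m(0, p(a), p(0))), p(0), 0), 0, m(a, m(0, a, 0), a))  →  m(m(0, g(p(0), m(p(p(a)), p(p(0)), p(p(0)))), m(0, p(a), p(0))), p(0), 0)   [R3 at ε]
2. m(m(0, g(p(0), m(p(p(a)), p(p(0)), p(p(0)))), m(0, p(a), p(0))), p(0), 0)  →  m(0, g(p(0), m(p(p(a)), p(p(0)), p(p(0)))), m(0, p(a), p(0)))   [R3 at ε]
3. m(0, g(p(0), m(p(p(a)), p(p(0)), p(p(0)))), m(0, p(a), p(0)))  →  0   [R3 at ε]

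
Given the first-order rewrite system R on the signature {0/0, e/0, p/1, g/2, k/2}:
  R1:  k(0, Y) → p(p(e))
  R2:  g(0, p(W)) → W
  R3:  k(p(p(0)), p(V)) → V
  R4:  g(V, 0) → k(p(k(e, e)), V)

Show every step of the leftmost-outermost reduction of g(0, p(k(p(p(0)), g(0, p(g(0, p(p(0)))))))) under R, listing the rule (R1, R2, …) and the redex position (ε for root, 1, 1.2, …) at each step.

1. g(0, p(k(p(p(0)), g(0, p(g(0, p(p(0))))))))  →  k(p(p(0)), g(0, p(g(0, p(p(0))))))   [R2 at ε]
2. k(p(p(0)), g(0, p(g(0, p(p(0))))))  →  k(p(p(0)), g(0, p(p(0))))   [R2 at 2]
3. k(p(p(0)), g(0, p(p(0))))  →  k(p(p(0)), p(0))   [R2 at 2]
4. k(p(p(0)), p(0))  →  0   [R3 at ε]

0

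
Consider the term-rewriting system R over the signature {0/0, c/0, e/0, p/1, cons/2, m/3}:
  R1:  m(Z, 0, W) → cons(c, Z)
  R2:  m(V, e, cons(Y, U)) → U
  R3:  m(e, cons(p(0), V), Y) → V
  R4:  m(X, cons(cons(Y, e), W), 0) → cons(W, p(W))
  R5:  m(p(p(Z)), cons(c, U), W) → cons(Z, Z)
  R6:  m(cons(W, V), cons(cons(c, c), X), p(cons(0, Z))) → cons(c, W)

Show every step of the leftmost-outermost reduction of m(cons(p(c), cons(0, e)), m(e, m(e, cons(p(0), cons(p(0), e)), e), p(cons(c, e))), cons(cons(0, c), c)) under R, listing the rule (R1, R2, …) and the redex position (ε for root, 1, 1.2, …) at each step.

1. m(cons(p(c), cons(0, e)), m(e, m(e, cons(p(0), cons(p(0), e)), e), p(cons(c, e))), cons(cons(0, c), c))  →  m(cons(p(c), cons(0, e)), m(e, cons(p(0), e), p(cons(c, e))), cons(cons(0, c), c))   [R3 at 2.2]
2. m(cons(p(c), cons(0, e)), m(e, cons(p(0), e), p(cons(c, e))), cons(cons(0, c), c))  →  m(cons(p(c), cons(0, e)), e, cons(cons(0, c), c))   [R3 at 2]
3. m(cons(p(c), cons(0, e)), e, cons(cons(0, c), c))  →  c   [R2 at ε]

c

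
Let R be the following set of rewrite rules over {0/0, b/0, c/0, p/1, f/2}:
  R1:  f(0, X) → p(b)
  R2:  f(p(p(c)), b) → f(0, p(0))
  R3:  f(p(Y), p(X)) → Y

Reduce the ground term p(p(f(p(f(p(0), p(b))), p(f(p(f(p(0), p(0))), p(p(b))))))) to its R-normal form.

p(p(0))

1. p(p(f(p(f(p(0), p(b))), p(f(p(f(p(0), p(0))), p(p(b)))))))  →  p(p(f(p(0), p(b))))   [R3 at 1.1]
2. p(p(f(p(0), p(b))))  →  p(p(0))   [R3 at 1.1]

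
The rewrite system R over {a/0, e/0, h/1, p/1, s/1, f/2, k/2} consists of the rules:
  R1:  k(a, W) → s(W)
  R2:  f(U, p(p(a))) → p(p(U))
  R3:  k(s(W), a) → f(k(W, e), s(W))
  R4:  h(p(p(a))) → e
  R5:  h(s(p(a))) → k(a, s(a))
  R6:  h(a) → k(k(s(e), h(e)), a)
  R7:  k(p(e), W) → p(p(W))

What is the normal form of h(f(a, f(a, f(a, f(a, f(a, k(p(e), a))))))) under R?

e

1. h(f(a, f(a, f(a, f(a, f(a, k(p(e), a)))))))  →  h(f(a, f(a, f(a, f(a, f(a, p(p(a))))))))   [R7 at 1.2.2.2.2.2]
2. h(f(a, f(a, f(a, f(a, f(a, p(p(a))))))))  →  h(f(a, f(a, f(a, f(a, p(p(a)))))))   [R2 at 1.2.2.2.2]
3. h(f(a, f(a, f(a, f(a, p(p(a)))))))  →  h(f(a, f(a, f(a, p(p(a))))))   [R2 at 1.2.2.2]
4. h(f(a, f(a, f(a, p(p(a))))))  →  h(f(a, f(a, p(p(a)))))   [R2 at 1.2.2]
5. h(f(a, f(a, p(p(a)))))  →  h(f(a, p(p(a))))   [R2 at 1.2]
6. h(f(a, p(p(a))))  →  h(p(p(a)))   [R2 at 1]
7. h(p(p(a)))  →  e   [R4 at ε]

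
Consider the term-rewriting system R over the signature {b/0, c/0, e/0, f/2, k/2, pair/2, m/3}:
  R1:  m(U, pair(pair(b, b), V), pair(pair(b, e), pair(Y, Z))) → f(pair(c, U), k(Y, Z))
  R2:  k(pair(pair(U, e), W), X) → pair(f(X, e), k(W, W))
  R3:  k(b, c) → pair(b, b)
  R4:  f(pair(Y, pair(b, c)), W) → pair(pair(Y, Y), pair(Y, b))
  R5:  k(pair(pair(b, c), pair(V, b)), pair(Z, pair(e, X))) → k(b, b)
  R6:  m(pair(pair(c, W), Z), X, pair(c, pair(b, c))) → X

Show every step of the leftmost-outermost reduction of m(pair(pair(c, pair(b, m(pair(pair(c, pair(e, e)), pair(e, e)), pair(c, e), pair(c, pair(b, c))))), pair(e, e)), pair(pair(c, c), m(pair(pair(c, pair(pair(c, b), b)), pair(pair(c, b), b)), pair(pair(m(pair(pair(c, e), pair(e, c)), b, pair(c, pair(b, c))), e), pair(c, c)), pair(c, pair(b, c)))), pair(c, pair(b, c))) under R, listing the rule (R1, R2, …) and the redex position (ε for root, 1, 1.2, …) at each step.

1. m(pair(pair(c, pair(b, m(pair(pair(c, pair(e, e)), pair(e, e)), pair(c, e), pair(c, pair(b, c))))), pair(e, e)), pair(pair(c, c), m(pair(pair(c, pair(pair(c, b), b)), pair(pair(c, b), b)), pair(pair(m(pair(pair(c, e), pair(e, c)), b, pair(c, pair(b, c))), e), pair(c, c)), pair(c, pair(b, c)))), pair(c, pair(b, c)))  →  pair(pair(c, c), m(pair(pair(c, pair(pair(c, b), b)), pair(pair(c, b), b)), pair(pair(m(pair(pair(c, e), pair(e, c)), b, pair(c, pair(b, c))), e), pair(c, c)), pair(c, pair(b, c))))   [R6 at ε]
2. pair(pair(c, c), m(pair(pair(c, pair(pair(c, b), b)), pair(pair(c, b), b)), pair(pair(m(pair(pair(c, e), pair(e, c)), b, pair(c, pair(b, c))), e), pair(c, c)), pair(c, pair(b, c))))  →  pair(pair(c, c), pair(pair(m(pair(pair(c, e), pair(e, c)), b, pair(c, pair(b, c))), e), pair(c, c)))   [R6 at 2]
3. pair(pair(c, c), pair(pair(m(pair(pair(c, e), pair(e, c)), b, pair(c, pair(b, c))), e), pair(c, c)))  →  pair(pair(c, c), pair(pair(b, e), pair(c, c)))   [R6 at 2.1.1]

pair(pair(c, c), pair(pair(b, e), pair(c, c)))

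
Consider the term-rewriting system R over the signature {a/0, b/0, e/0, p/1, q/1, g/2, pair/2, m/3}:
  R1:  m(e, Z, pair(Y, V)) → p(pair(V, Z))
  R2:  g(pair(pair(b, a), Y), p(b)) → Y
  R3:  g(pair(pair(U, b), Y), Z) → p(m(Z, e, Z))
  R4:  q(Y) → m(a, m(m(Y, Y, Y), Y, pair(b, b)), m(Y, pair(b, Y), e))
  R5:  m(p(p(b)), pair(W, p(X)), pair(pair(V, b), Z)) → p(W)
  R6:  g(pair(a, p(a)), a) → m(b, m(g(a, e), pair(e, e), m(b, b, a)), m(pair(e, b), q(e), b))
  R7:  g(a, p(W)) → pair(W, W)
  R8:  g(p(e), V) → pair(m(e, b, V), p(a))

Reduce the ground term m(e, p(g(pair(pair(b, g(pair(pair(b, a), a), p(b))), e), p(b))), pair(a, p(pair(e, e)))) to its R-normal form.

p(pair(p(pair(e, e)), p(e)))

1. m(e, p(g(pair(pair(b, g(pair(pair(b, a), a), p(b))), e), p(b))), pair(a, p(pair(e, e))))  →  p(pair(p(pair(e, e)), p(g(pair(pair(b, g(pair(pair(b, a), a), p(b))), e), p(b)))))   [R1 at ε]
2. p(pair(p(pair(e, e)), p(g(pair(pair(b, g(pair(pair(b, a), a), p(b))), e), p(b)))))  →  p(pair(p(pair(e, e)), p(g(pair(pair(b, a), e), p(b)))))   [R2 at 1.2.1.1.1.2]
3. p(pair(p(pair(e, e)), p(g(pair(pair(b, a), e), p(b)))))  →  p(pair(p(pair(e, e)), p(e)))   [R2 at 1.2.1]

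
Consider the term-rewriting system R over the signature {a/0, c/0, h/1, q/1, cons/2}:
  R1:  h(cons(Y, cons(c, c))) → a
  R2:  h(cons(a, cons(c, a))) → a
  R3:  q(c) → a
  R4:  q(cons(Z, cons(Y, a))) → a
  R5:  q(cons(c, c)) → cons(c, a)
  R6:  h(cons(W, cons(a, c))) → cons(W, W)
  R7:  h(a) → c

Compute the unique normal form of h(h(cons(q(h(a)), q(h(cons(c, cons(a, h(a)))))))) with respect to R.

1. h(h(cons(q(h(a)), q(h(cons(c, cons(a, h(a))))))))  →  h(h(cons(q(c), q(h(cons(c, cons(a, h(a))))))))   [R7 at 1.1.1.1]
2. h(h(cons(q(c), q(h(cons(c, cons(a, h(a))))))))  →  h(h(cons(a, q(h(cons(c, cons(a, h(a))))))))   [R3 at 1.1.1]
3. h(h(cons(a, q(h(cons(c, cons(a, h(a))))))))  →  h(h(cons(a, q(h(cons(c, cons(a, c)))))))   [R7 at 1.1.2.1.1.2.2]
4. h(h(cons(a, q(h(cons(c, cons(a, c)))))))  →  h(h(cons(a, q(cons(c, c)))))   [R6 at 1.1.2.1]
5. h(h(cons(a, q(cons(c, c)))))  →  h(h(cons(a, cons(c, a))))   [R5 at 1.1.2]
6. h(h(cons(a, cons(c, a))))  →  h(a)   [R2 at 1]
7. h(a)  →  c   [R7 at ε]

c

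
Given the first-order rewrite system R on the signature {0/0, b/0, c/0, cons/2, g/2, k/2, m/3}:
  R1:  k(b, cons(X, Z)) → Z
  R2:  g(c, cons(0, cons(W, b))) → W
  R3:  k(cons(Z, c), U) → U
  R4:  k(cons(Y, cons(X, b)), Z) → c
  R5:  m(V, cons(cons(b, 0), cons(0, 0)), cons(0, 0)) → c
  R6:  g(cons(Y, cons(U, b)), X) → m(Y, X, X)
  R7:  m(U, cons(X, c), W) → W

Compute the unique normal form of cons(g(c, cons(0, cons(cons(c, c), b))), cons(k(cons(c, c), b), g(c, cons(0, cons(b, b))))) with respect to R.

1. cons(g(c, cons(0, cons(cons(c, c), b))), cons(k(cons(c, c), b), g(c, cons(0, cons(b, b)))))  →  cons(cons(c, c), cons(k(cons(c, c), b), g(c, cons(0, cons(b, b)))))   [R2 at 1]
2. cons(cons(c, c), cons(k(cons(c, c), b), g(c, cons(0, cons(b, b)))))  →  cons(cons(c, c), cons(b, g(c, cons(0, cons(b, b)))))   [R3 at 2.1]
3. cons(cons(c, c), cons(b, g(c, cons(0, cons(b, b)))))  →  cons(cons(c, c), cons(b, b))   [R2 at 2.2]

cons(cons(c, c), cons(b, b))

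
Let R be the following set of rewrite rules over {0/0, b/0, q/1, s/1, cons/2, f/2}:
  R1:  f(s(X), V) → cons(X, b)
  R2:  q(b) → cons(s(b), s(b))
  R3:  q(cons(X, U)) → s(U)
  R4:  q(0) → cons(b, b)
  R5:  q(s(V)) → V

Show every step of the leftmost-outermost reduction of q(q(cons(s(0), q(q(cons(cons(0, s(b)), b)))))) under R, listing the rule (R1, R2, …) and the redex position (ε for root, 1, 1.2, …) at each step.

b

1. q(q(cons(s(0), q(q(cons(cons(0, s(b)), b))))))  →  q(s(q(q(cons(cons(0, s(b)), b)))))   [R3 at 1]
2. q(s(q(q(cons(cons(0, s(b)), b)))))  →  q(q(cons(cons(0, s(b)), b)))   [R5 at ε]
3. q(q(cons(cons(0, s(b)), b)))  →  q(s(b))   [R3 at 1]
4. q(s(b))  →  b   [R5 at ε]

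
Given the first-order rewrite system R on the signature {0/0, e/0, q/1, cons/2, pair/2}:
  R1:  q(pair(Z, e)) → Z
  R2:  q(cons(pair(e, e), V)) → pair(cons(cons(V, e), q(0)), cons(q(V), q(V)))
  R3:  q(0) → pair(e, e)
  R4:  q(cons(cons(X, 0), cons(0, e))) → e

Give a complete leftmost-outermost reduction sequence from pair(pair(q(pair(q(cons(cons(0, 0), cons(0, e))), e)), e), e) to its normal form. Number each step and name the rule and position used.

pair(pair(e, e), e)

1. pair(pair(q(pair(q(cons(cons(0, 0), cons(0, e))), e)), e), e)  →  pair(pair(q(cons(cons(0, 0), cons(0, e))), e), e)   [R1 at 1.1]
2. pair(pair(q(cons(cons(0, 0), cons(0, e))), e), e)  →  pair(pair(e, e), e)   [R4 at 1.1]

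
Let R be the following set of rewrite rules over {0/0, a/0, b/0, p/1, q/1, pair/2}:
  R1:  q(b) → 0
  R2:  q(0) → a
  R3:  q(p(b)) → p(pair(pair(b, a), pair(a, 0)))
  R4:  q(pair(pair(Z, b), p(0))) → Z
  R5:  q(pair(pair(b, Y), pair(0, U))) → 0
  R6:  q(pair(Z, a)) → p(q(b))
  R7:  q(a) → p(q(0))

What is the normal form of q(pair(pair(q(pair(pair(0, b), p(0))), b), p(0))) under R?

0

1. q(pair(pair(q(pair(pair(0, b), p(0))), b), p(0)))  →  q(pair(pair(0, b), p(0)))   [R4 at ε]
2. q(pair(pair(0, b), p(0)))  →  0   [R4 at ε]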